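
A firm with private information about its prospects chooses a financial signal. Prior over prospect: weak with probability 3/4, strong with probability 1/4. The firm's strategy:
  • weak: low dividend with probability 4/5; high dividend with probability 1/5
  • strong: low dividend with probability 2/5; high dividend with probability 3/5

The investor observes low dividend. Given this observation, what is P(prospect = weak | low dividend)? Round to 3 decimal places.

P(low dividend) = (3/4)·(4/5) + (1/4)·(2/5) = 7/10
P(weak | low dividend) = ((3/4)·(4/5)) / (7/10) = (3/5) / (7/10) = 6/7

0.857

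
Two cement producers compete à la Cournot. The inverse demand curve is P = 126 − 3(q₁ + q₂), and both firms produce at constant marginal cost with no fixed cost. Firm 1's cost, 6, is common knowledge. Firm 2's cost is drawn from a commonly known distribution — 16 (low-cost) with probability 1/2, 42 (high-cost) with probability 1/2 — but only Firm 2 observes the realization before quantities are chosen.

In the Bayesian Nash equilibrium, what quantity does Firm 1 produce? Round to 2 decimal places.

Firm 2 with cost c maximizes (126 − 3(q₁+q₂) − c)·q₂, giving q₂(c) = (126 − c − 3q₁)/6.
E[c₂] = 1/2·16 + 1/2·42 = 29
Firm 1's FOC against E[q₂] yields q₁ = (126 − 2·6 + E[c₂])/9 = (126 − 12 + 29)/9 = 15.8889.

15.89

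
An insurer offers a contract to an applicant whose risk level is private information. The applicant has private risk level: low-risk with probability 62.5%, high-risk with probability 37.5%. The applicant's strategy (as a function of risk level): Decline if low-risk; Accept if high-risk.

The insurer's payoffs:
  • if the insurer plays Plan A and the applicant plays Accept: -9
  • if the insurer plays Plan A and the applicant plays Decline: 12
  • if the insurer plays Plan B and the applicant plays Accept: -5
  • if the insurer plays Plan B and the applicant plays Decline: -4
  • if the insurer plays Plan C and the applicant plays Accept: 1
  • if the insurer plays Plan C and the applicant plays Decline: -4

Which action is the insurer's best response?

E[Plan A] = 0.625·(12) + 0.375·(-9) = 4.125
E[Plan B] = 0.625·(-4) + 0.375·(-5) = -4.375
E[Plan C] = 0.625·(-4) + 0.375·(1) = -2.125
Best response: Plan A (4.125 is the largest).

Plan A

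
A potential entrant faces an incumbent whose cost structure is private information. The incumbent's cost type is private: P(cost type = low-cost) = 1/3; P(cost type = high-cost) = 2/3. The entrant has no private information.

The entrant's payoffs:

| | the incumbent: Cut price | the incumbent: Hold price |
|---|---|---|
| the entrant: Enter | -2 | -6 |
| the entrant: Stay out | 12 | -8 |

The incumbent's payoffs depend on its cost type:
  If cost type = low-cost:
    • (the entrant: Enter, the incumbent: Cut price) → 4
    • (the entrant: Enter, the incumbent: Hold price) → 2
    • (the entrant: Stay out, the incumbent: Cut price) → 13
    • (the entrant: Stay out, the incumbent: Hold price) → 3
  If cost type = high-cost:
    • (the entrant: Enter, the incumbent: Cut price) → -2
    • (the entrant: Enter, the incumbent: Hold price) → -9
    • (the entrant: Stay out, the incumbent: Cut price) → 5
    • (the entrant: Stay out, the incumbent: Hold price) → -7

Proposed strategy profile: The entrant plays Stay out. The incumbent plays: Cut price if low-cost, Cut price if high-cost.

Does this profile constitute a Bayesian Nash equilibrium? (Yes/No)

The entrant plays Stay out: E[Stay out] = 1/3·(12) + 2/3·(12) = 12; E[Enter] = -2. Best-responding. ✓
The incumbent (cost type low-cost), facing Stay out: Cut price gives 13, Hold price gives 3. Proposed Cut price is best. ✓
The incumbent (cost type high-cost), facing Stay out: Cut price gives 5, Hold price gives -7. Proposed Cut price is best. ✓

Yes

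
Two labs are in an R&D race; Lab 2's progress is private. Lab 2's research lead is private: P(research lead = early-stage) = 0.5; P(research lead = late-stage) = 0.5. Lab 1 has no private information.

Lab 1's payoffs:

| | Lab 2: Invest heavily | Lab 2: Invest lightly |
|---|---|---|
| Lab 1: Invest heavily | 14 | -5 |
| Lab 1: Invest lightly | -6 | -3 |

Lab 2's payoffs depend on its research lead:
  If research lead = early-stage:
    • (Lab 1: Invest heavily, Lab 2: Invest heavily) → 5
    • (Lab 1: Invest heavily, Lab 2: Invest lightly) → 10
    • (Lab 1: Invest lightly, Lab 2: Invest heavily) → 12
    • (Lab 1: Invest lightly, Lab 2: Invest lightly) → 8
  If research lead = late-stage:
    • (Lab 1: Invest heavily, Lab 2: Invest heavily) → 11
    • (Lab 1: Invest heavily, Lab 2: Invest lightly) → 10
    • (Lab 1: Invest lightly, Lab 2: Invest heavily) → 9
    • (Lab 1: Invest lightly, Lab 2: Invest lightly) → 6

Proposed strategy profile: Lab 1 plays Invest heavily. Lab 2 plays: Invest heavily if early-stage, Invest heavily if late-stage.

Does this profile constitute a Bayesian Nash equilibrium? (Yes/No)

No

Lab 1 plays Invest heavily: E[Invest heavily] = 0.5·(14) + 0.5·(14) = 14; E[Invest lightly] = -6. Best-responding. ✓
Lab 2 (research lead early-stage), facing Invest heavily: Invest heavily gives 5, Invest lightly gives 10. Proposed Invest heavily is not best — profitable deviation exists. ✗
Lab 2 (research lead late-stage), facing Invest heavily: Invest heavily gives 11, Invest lightly gives 10. Proposed Invest heavily is best. ✓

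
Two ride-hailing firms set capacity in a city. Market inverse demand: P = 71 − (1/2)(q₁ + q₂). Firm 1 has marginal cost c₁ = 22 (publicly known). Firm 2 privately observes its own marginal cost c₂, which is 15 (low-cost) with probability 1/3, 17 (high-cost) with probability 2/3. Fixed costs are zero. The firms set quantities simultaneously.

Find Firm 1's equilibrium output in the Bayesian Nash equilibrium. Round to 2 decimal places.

Firm 2 with cost c maximizes (71 − (1/2)(q₁+q₂) − c)·q₂, giving q₂(c) = (71 − c − (1/2)q₁).
E[c₂] = 1/3·15 + 2/3·17 = 16.3333
Firm 1's FOC against E[q₂] yields q₁ = (71 − 2·22 + E[c₂])/(3/2) = (71 − 44 + 16.3333)/(3/2) = 28.8889.

28.89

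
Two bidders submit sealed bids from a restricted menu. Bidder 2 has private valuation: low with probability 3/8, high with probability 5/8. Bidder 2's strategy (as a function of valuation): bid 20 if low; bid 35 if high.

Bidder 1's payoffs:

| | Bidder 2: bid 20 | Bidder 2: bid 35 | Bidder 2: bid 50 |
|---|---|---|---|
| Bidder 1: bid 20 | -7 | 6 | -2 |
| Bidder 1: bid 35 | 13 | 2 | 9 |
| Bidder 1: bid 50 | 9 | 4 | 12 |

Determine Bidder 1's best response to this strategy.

bid 35

E[bid 20] = 3/8·(-7) + 5/8·(6) = 9/8
E[bid 35] = 3/8·(13) + 5/8·(2) = 49/8
E[bid 50] = 3/8·(9) + 5/8·(4) = 47/8
Best response: bid 35 (49/8 is the largest).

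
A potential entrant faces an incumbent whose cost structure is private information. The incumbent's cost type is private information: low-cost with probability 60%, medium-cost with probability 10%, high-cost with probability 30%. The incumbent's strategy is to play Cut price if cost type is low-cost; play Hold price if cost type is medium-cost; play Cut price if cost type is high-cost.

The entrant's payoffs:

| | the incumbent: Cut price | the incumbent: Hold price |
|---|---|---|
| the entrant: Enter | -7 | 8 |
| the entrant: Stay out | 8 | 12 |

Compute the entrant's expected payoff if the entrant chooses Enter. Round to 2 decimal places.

E[Enter] = 0.6·(-7) + 0.1·8 + 0.3·(-7) = (-4.2) + 0.8 + (-2.1) = -5.5

-5.50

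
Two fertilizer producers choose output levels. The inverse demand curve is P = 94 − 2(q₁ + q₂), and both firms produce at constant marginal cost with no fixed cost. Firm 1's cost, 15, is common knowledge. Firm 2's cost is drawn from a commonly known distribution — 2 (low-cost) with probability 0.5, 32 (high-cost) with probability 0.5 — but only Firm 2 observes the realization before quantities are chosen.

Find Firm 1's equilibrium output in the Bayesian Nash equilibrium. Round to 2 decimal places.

Type-c best response for Firm 2: q₂(c) = (94 − c)/4 − q₁/2.
Firm 1 maximizes expected profit; its first-order condition is 94 − 4q₁ − 2E[q₂] − 15 = 0.
Substituting E[q₂] and solving: E[c₂] = 17, so q₁ = (94 − 2·15 + 17)/6 = 13.5.

13.50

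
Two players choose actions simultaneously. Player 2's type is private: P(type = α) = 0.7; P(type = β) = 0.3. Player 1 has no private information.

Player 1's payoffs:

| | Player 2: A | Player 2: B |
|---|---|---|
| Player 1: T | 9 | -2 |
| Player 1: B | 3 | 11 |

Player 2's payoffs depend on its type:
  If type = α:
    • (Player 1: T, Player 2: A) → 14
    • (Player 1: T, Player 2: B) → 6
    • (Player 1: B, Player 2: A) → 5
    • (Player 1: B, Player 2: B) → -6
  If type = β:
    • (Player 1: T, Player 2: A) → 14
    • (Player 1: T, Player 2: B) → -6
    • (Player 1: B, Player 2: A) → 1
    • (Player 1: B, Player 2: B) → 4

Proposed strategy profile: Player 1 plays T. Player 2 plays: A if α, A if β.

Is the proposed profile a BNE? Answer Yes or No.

Yes

Player 1 plays T: E[T] = 0.7·(9) + 0.3·(9) = 9; E[B] = 3. Best-responding. ✓
Player 2 (type α), facing T: A gives 14, B gives 6. Proposed A is best. ✓
Player 2 (type β), facing T: A gives 14, B gives -6. Proposed A is best. ✓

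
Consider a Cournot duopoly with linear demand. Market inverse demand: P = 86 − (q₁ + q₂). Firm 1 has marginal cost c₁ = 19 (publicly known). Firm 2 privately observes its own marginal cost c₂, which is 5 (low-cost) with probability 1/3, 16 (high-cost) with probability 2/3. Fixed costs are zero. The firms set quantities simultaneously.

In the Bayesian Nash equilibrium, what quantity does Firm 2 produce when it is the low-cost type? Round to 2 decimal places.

30.44

Firm 2 with cost c maximizes (86 − (q₁+q₂) − c)·q₂, giving q₂(c) = (86 − c − q₁)/2.
E[c₂] = 1/3·5 + 2/3·16 = 12.3333
Firm 1's FOC against E[q₂] yields q₁ = (86 − 2·19 + E[c₂])/3 = (86 − 38 + 12.3333)/3 = 20.1111.
q₂(low-cost) = (86 − 5 − 20.1111)/2 = 30.4444.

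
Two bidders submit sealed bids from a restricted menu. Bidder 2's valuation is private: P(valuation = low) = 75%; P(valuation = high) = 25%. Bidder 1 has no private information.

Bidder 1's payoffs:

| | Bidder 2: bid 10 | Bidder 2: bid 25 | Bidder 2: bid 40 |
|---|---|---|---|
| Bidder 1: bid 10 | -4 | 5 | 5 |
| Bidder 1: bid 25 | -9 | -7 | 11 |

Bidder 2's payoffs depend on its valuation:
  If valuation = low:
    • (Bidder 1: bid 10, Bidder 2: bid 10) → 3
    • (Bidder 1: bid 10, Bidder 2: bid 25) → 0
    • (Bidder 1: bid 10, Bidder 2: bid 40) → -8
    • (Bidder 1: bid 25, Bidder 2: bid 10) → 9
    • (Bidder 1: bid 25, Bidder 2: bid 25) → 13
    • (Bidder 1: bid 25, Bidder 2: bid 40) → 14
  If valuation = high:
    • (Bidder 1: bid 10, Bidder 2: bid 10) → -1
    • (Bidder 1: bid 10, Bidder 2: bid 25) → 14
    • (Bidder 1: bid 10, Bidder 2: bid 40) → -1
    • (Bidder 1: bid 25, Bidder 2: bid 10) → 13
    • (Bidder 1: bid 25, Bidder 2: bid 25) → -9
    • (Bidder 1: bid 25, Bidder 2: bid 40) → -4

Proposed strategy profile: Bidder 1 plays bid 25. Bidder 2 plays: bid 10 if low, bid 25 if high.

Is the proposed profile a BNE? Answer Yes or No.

Bidder 1 plays bid 25: E[bid 25] = 0.75·(-9) + 0.25·(-7) = -8.5; E[bid 10] = -1.75. Not best-responding. ✗
Bidder 2 (valuation low), facing bid 25: bid 10 gives 9, bid 25 gives 13, bid 40 gives 14. Proposed bid 10 is not best — profitable deviation exists. ✗
Bidder 2 (valuation high), facing bid 25: bid 10 gives 13, bid 25 gives -9, bid 40 gives -4. Proposed bid 25 is not best — profitable deviation exists. ✗

No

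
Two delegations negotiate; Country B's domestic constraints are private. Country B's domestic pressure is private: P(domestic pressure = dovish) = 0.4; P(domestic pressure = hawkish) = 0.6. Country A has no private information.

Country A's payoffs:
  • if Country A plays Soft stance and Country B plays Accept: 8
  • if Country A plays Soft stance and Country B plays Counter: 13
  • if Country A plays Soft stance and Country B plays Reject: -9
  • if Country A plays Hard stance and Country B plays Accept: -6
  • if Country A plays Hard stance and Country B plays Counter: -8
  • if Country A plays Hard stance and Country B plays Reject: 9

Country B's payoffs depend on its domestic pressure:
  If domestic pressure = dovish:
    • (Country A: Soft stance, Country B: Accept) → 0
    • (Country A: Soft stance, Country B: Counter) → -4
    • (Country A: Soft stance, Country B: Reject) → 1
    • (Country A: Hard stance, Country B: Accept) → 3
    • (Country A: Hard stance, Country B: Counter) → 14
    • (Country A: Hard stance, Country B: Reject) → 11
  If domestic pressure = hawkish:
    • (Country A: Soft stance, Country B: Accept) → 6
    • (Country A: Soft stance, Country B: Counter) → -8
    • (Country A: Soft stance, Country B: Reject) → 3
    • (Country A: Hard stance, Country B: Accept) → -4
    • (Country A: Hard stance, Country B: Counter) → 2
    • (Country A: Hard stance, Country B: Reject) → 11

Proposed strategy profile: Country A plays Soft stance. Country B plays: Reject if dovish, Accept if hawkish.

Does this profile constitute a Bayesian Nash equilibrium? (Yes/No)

Yes

A profile is a BNE iff every type of every player is best-responding given beliefs about the other side.
Country A plays Soft stance: E[Soft stance] = 0.4·(-9) + 0.6·(8) = 1.2; E[Hard stance] = 0. Best-responding. ✓
Country B (domestic pressure dovish), facing Soft stance: Accept gives 0, Counter gives -4, Reject gives 1. Proposed Reject is best. ✓
Country B (domestic pressure hawkish), facing Soft stance: Accept gives 6, Counter gives -8, Reject gives 3. Proposed Accept is best. ✓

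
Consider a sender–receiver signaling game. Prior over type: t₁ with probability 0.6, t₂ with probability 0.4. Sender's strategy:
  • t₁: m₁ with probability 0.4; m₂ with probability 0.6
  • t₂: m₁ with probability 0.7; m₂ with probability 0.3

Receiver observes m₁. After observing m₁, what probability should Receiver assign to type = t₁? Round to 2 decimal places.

Apply Bayes' rule using the sender's strategy as the likelihood.
P(m₁) = 0.6·0.4 + 0.4·0.7 = 0.52
P(t₁ | m₁) = (0.6·0.4) / 0.52 = 0.24 / 0.52 = 0.461538

0.46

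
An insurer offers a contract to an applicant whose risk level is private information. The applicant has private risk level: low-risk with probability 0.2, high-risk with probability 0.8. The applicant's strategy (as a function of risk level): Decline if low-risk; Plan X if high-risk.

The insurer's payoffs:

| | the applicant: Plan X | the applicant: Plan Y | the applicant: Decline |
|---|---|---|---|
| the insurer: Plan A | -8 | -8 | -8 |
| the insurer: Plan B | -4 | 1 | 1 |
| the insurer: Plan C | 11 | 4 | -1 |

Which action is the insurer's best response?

Plan C

E[Plan A] = 0.2·(-8) + 0.8·(-8) = -8
E[Plan B] = 0.2·(1) + 0.8·(-4) = -3
E[Plan C] = 0.2·(-1) + 0.8·(11) = 8.6
Best response: Plan C (8.6 is the largest).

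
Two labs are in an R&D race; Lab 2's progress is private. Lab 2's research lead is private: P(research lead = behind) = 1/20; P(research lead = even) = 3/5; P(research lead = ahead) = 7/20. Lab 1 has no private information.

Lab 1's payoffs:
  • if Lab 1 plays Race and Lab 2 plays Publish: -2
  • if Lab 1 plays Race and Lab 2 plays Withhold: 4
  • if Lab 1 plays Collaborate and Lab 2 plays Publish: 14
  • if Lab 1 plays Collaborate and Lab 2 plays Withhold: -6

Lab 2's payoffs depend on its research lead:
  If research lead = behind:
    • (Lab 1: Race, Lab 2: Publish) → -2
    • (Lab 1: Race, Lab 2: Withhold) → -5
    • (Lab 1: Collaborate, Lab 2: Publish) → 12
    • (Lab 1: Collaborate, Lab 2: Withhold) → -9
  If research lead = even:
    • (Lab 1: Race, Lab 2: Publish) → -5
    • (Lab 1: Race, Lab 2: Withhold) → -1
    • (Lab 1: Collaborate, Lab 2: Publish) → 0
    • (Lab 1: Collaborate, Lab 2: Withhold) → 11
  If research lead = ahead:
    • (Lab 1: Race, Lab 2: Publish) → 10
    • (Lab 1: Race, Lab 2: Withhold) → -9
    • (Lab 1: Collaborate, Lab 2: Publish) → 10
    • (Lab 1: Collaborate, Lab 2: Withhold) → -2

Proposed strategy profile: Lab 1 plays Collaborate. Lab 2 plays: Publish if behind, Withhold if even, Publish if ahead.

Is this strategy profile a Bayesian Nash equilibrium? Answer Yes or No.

Yes

A profile is a BNE iff every type of every player is best-responding given beliefs about the other side.
Lab 1 plays Collaborate: E[Collaborate] = 1/20·(14) + 3/5·(-6) + 7/20·(14) = 2; E[Race] = 8/5. Best-responding. ✓
Lab 2 (research lead behind), facing Collaborate: Publish gives 12, Withhold gives -9. Proposed Publish is best. ✓
Lab 2 (research lead even), facing Collaborate: Publish gives 0, Withhold gives 11. Proposed Withhold is best. ✓
Lab 2 (research lead ahead), facing Collaborate: Publish gives 10, Withhold gives -2. Proposed Publish is best. ✓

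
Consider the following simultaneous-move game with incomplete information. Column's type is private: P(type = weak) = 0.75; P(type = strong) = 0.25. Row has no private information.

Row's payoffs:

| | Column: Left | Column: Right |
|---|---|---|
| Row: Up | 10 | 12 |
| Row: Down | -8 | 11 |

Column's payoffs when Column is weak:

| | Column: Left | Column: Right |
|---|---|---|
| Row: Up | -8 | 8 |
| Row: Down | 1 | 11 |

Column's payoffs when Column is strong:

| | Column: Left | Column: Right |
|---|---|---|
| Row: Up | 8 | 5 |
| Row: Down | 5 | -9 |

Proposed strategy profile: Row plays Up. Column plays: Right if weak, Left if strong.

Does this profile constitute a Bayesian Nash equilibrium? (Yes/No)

Yes

A profile is a BNE iff every type of every player is best-responding given beliefs about the other side.
Row plays Up: E[Up] = 0.75·(12) + 0.25·(10) = 11.5; E[Down] = 6.25. Best-responding. ✓
Column (type weak), facing Up: Left gives -8, Right gives 8. Proposed Right is best. ✓
Column (type strong), facing Up: Left gives 8, Right gives 5. Proposed Left is best. ✓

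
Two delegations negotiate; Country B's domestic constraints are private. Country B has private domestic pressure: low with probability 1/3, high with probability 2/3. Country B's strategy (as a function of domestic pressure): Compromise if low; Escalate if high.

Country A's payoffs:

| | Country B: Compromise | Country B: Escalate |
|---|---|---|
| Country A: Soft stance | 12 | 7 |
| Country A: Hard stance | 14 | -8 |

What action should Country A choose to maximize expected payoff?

E[Soft stance] = 1/3·(12) + 2/3·(7) = 26/3
E[Hard stance] = 1/3·(14) + 2/3·(-8) = -2/3
Best response: Soft stance (26/3 is the largest).

Soft stance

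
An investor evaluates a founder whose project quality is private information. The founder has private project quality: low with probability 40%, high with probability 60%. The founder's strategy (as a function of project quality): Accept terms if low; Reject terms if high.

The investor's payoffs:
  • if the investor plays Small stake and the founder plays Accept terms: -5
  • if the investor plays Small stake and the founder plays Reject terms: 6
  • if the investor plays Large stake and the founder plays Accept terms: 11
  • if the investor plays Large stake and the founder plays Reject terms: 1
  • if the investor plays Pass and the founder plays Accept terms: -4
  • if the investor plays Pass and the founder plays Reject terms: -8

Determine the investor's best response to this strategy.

E[Small stake] = 0.4·(-5) + 0.6·(6) = 1.6
E[Large stake] = 0.4·(11) + 0.6·(1) = 5
E[Pass] = 0.4·(-4) + 0.6·(-8) = -6.4
Best response: Large stake (5 is the largest).

Large stake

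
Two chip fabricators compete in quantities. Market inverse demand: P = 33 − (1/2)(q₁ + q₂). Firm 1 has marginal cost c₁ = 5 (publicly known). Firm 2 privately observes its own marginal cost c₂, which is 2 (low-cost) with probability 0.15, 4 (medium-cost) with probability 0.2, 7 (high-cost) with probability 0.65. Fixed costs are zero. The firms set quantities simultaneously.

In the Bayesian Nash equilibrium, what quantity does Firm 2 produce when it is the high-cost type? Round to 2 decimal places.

16.45

Each type of Firm 2 best-responds to q₁; Firm 1 best-responds to the expected q₂ over Firm 2's types.
Firm 2 with cost c maximizes (33 − (1/2)(q₁+q₂) − c)·q₂, giving q₂(c) = (33 − c − (1/2)q₁).
E[c₂] = 0.15·2 + 0.2·4 + 0.65·7 = 5.65
Firm 1's FOC against E[q₂] yields q₁ = (33 − 2·5 + E[c₂])/(3/2) = (33 − 10 + 5.65)/(3/2) = 19.1.
q₂(high-cost) = (33 − 7 − (1/2)·19.1) = 16.45.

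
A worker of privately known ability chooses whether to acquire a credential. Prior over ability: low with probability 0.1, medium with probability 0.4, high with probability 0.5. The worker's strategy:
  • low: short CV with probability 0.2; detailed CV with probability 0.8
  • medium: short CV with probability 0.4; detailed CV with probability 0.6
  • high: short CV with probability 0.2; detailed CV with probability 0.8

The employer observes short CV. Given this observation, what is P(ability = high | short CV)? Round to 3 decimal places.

0.357

P(short CV) = 0.1·0.2 + 0.4·0.4 + 0.5·0.2 = 0.28
P(high | short CV) = (0.5·0.2) / 0.28 = 0.1 / 0.28 = 0.357143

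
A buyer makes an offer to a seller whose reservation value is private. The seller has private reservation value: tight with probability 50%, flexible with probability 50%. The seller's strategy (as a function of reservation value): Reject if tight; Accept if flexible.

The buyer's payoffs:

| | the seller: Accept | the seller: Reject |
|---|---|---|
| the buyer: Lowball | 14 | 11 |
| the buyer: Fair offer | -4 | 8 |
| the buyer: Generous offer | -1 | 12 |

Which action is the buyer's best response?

Lowball

E[Lowball] = 0.5·(11) + 0.5·(14) = 12.5
E[Fair offer] = 0.5·(8) + 0.5·(-4) = 2
E[Generous offer] = 0.5·(12) + 0.5·(-1) = 5.5
Best response: Lowball (12.5 is the largest).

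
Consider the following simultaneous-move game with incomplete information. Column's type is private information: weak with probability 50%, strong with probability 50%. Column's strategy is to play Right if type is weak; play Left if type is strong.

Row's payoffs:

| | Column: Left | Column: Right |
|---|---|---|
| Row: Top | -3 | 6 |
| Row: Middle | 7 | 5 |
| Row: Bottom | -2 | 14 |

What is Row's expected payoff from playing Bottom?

6

E[Bottom] = 0.5·14 + 0.5·(-2) = 7 + (-1) = 6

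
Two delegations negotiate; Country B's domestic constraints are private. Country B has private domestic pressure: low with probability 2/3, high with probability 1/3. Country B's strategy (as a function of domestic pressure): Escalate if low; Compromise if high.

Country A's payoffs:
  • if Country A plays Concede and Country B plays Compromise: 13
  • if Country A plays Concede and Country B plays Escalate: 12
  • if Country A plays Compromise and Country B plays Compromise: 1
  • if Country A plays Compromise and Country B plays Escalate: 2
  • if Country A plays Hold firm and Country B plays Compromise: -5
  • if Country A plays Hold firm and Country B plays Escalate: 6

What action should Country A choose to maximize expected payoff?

E[Concede] = 2/3·(12) + 1/3·(13) = 37/3
E[Compromise] = 2/3·(2) + 1/3·(1) = 5/3
E[Hold firm] = 2/3·(6) + 1/3·(-5) = 7/3
Best response: Concede (37/3 is the largest).

Concede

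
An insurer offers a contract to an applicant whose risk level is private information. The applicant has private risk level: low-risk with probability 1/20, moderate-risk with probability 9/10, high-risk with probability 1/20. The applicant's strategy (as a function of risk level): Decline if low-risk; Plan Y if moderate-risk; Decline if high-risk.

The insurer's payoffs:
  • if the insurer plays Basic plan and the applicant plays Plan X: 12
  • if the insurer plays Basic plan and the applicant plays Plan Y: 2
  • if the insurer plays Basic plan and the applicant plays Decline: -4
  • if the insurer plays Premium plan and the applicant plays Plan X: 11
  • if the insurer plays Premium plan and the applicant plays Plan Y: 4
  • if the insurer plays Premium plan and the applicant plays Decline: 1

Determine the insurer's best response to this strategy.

E[Basic plan] = 1/20·(-4) + 9/10·(2) + 1/20·(-4) = 7/5
E[Premium plan] = 1/20·(1) + 9/10·(4) + 1/20·(1) = 37/10
Best response: Premium plan (37/10 is the largest).

Premium plan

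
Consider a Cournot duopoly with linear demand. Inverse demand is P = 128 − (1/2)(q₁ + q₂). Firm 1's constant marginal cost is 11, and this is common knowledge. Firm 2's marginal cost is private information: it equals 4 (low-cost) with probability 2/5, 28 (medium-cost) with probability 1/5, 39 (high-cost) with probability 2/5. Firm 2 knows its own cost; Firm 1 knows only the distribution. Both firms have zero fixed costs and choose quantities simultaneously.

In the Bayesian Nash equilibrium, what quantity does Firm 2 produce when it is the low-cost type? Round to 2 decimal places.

Type-c best response for Firm 2: q₂(c) = (128 − c) − q₁/2.
Firm 1 maximizes expected profit; its first-order condition is 128 − q₁ − (1/2)E[q₂] − 11 = 0.
Substituting E[q₂] and solving: E[c₂] = 22.8, so q₁ = (128 − 2·11 + 22.8)/(3/2) = 85.8667.
q₂(low-cost) = (128 − 4 − (1/2)·85.8667) = 81.0667.

81.07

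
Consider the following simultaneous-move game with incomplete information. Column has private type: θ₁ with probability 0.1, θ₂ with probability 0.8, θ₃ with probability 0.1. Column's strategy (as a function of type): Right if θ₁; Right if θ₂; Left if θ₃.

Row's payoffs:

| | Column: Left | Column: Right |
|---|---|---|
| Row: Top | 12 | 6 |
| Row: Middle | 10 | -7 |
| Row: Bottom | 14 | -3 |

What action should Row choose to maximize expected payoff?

Top

Compute Row's expected payoff for each action, taking the expectation over Column's type.
E[Top] = 0.1·(6) + 0.8·(6) + 0.1·(12) = 6.6
E[Middle] = 0.1·(-7) + 0.8·(-7) + 0.1·(10) = -5.3
E[Bottom] = 0.1·(-3) + 0.8·(-3) + 0.1·(14) = -1.3
Best response: Top (6.6 is the largest).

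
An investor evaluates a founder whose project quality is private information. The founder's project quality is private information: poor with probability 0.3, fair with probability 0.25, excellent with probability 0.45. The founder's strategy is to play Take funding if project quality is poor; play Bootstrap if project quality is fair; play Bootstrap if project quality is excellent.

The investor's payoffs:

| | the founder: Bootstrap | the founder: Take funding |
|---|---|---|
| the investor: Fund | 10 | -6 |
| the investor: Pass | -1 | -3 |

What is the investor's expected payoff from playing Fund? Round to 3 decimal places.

5.200

Take the expectation over the founder's project quality, weighting each type's action by its prior probability.
E[Fund] = 0.3·(-6) + 0.25·10 + 0.45·10 = (-1.8) + 2.5 + 4.5 = 5.2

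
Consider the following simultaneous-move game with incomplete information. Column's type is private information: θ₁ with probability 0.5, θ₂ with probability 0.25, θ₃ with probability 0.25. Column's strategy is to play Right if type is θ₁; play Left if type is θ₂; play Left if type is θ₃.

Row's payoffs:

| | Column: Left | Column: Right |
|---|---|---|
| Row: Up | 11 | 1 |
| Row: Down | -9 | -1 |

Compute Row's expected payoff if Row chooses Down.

-5

E[Down] = 0.5·(-1) + 0.25·(-9) + 0.25·(-9) = (-0.5) + (-2.25) + (-2.25) = -5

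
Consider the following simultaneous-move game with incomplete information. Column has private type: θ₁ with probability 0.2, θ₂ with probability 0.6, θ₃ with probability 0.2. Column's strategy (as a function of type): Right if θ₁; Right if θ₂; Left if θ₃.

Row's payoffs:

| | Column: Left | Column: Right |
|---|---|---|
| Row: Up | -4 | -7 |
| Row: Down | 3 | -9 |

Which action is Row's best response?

Compute Row's expected payoff for each action, taking the expectation over Column's type.
E[Up] = 0.2·(-7) + 0.6·(-7) + 0.2·(-4) = -6.4
E[Down] = 0.2·(-9) + 0.6·(-9) + 0.2·(3) = -6.6
Best response: Up (-6.4 is the largest).

Up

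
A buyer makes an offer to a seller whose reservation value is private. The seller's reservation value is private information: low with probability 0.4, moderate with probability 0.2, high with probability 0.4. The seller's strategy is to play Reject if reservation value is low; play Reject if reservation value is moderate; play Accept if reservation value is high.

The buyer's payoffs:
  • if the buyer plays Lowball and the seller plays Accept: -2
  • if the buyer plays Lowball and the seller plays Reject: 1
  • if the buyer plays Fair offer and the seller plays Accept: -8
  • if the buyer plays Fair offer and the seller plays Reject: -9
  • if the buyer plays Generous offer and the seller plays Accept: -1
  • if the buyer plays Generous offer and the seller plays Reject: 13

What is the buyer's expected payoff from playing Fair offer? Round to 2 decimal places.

-8.60

E[Fair offer] = 0.4·(-9) + 0.2·(-9) + 0.4·(-8) = (-3.6) + (-1.8) + (-3.2) = -8.6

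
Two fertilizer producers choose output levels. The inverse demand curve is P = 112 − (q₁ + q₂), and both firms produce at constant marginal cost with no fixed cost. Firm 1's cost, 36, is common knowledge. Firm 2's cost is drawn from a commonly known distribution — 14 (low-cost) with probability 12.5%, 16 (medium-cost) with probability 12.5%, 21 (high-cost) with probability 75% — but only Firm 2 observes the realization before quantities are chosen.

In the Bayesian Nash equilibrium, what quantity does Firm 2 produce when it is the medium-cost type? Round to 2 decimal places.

38.08

Firm 2 with cost c maximizes (112 − (q₁+q₂) − c)·q₂, giving q₂(c) = (112 − c − q₁)/2.
E[c₂] = 0.125·14 + 0.125·16 + 0.75·21 = 19.5
Firm 1's FOC against E[q₂] yields q₁ = (112 − 2·36 + E[c₂])/3 = (112 − 72 + 19.5)/3 = 19.8333.
q₂(medium-cost) = (112 − 16 − 19.8333)/2 = 38.0833.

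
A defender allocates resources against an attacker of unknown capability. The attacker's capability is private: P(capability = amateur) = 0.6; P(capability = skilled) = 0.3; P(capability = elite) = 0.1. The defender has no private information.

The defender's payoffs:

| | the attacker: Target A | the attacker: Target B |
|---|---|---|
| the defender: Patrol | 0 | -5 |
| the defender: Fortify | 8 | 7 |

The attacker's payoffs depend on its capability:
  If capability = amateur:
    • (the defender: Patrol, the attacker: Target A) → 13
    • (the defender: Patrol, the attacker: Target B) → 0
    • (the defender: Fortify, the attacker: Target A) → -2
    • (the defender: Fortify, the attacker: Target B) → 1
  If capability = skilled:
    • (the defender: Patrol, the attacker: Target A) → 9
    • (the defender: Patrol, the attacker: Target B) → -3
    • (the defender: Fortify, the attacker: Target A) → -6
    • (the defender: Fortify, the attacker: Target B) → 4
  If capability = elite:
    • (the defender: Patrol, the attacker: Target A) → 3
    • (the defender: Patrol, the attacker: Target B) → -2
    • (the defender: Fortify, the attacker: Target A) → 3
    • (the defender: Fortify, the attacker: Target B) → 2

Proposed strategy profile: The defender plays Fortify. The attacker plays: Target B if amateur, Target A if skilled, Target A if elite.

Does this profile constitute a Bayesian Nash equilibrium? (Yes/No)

No

The defender plays Fortify: E[Fortify] = 0.6·(7) + 0.3·(8) + 0.1·(8) = 7.4; E[Patrol] = -3. Best-responding. ✓
The attacker (capability amateur), facing Fortify: Target A gives -2, Target B gives 1. Proposed Target B is best. ✓
The attacker (capability skilled), facing Fortify: Target A gives -6, Target B gives 4. Proposed Target A is not best — profitable deviation exists. ✗
The attacker (capability elite), facing Fortify: Target A gives 3, Target B gives 2. Proposed Target A is best. ✓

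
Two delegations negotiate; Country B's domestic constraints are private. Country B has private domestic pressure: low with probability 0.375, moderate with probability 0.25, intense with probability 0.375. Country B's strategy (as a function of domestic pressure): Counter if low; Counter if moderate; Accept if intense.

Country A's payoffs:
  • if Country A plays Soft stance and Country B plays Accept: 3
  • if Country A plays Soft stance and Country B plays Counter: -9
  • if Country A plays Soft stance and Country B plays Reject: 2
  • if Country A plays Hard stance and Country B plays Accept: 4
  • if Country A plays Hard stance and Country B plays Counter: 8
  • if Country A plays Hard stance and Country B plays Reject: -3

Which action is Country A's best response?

Compute Country A's expected payoff for each action, taking the expectation over Country B's type.
E[Soft stance] = 0.375·(-9) + 0.25·(-9) + 0.375·(3) = -4.5
E[Hard stance] = 0.375·(8) + 0.25·(8) + 0.375·(4) = 6.5
Best response: Hard stance (6.5 is the largest).

Hard stance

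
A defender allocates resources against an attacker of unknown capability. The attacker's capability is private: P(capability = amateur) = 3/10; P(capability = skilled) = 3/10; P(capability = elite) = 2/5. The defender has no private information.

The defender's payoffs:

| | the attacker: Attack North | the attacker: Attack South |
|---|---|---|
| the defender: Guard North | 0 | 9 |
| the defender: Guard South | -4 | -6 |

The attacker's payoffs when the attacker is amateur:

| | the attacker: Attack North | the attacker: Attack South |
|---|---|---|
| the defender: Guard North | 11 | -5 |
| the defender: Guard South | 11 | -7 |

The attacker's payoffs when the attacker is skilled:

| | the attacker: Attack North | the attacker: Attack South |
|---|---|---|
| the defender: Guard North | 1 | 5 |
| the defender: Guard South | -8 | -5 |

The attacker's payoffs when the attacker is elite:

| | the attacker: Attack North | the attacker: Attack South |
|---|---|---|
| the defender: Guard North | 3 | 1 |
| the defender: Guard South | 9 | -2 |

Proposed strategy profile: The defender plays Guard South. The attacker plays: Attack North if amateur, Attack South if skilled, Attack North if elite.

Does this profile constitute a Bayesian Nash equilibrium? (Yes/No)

No

The defender plays Guard South: E[Guard South] = 3/10·(-4) + 3/10·(-6) + 2/5·(-4) = -23/5; E[Guard North] = 27/10. Not best-responding. ✗
The attacker (capability amateur), facing Guard South: Attack North gives 11, Attack South gives -7. Proposed Attack North is best. ✓
The attacker (capability skilled), facing Guard South: Attack North gives -8, Attack South gives -5. Proposed Attack South is best. ✓
The attacker (capability elite), facing Guard South: Attack North gives 9, Attack South gives -2. Proposed Attack North is best. ✓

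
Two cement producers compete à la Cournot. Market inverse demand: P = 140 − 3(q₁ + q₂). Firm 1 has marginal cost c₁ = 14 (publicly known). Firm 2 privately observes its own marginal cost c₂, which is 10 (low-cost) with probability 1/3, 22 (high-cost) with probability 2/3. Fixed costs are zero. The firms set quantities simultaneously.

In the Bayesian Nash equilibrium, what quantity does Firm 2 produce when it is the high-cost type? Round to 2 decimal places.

Type-c best response for Firm 2: q₂(c) = (140 − c)/6 − q₁/2.
Firm 1 maximizes expected profit; its first-order condition is 140 − 6q₁ − 3E[q₂] − 14 = 0.
Substituting E[q₂] and solving: E[c₂] = 18, so q₁ = (140 − 2·14 + 18)/9 = 14.4444.
q₂(high-cost) = (140 − 22 − 3·14.4444)/6 = 12.4444.

12.44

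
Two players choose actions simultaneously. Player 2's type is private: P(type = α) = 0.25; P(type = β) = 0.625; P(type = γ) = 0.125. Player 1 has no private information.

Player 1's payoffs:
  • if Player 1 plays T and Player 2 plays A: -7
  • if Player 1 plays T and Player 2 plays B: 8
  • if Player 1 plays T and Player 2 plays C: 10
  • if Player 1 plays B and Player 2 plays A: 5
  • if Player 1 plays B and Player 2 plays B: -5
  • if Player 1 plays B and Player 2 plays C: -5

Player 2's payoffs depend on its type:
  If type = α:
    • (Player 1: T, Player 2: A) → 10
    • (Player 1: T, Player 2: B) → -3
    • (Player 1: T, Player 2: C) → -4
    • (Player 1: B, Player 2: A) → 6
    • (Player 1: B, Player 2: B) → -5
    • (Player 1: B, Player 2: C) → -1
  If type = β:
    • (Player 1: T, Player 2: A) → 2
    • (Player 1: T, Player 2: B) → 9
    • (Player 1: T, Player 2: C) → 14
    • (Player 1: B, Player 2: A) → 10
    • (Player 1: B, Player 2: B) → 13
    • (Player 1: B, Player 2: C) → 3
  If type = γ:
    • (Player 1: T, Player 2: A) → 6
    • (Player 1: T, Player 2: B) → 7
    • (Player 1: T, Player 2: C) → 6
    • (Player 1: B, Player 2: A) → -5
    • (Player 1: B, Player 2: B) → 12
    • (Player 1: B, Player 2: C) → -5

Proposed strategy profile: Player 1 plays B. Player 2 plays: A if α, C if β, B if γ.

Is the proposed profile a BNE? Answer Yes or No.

No

Player 1 plays B: E[B] = 0.25·(5) + 0.625·(-5) + 0.125·(-5) = -2.5; E[T] = 5.5. Not best-responding. ✗
Player 2 (type α), facing B: A gives 6, B gives -5, C gives -1. Proposed A is best. ✓
Player 2 (type β), facing B: A gives 10, B gives 13, C gives 3. Proposed C is not best — profitable deviation exists. ✗
Player 2 (type γ), facing B: A gives -5, B gives 12, C gives -5. Proposed B is best. ✓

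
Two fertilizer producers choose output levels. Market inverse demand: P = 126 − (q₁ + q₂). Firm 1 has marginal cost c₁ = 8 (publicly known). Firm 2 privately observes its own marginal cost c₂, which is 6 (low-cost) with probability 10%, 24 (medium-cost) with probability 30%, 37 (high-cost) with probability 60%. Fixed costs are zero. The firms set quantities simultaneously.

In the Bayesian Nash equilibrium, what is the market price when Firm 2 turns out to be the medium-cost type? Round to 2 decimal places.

Firm 2 with cost c maximizes (126 − (q₁+q₂) − c)·q₂, giving q₂(c) = (126 − c − q₁)/2.
E[c₂] = 0.1·6 + 0.3·24 + 0.6·37 = 30
Firm 1's FOC against E[q₂] yields q₁ = (126 − 2·8 + E[c₂])/3 = (126 − 16 + 30)/3 = 46.6667.
q₂(medium-cost) = 27.6667, so P = 126 − (46.6667 + 27.6667) = 51.6667.

51.67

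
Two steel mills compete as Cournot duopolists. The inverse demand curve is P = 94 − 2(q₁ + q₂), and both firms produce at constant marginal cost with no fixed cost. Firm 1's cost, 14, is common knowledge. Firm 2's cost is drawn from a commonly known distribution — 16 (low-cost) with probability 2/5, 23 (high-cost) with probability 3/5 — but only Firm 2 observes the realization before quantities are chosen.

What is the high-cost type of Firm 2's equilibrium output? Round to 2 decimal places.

Type-c best response for Firm 2: q₂(c) = (94 − c)/4 − q₁/2.
Firm 1 maximizes expected profit; its first-order condition is 94 − 4q₁ − 2E[q₂] − 14 = 0.
Substituting E[q₂] and solving: E[c₂] = 20.2, so q₁ = (94 − 2·14 + 20.2)/6 = 14.3667.
q₂(high-cost) = (94 − 23 − 2·14.3667)/4 = 10.5667.

10.57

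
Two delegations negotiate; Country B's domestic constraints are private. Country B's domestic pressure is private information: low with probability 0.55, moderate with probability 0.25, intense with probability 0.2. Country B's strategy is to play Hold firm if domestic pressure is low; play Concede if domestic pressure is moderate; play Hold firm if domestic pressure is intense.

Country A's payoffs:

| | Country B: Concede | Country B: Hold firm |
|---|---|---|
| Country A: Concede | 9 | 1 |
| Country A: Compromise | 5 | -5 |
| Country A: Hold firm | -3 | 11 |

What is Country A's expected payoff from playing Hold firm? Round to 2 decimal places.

E[Hold firm] = 0.55·11 + 0.25·(-3) + 0.2·11 = 6.05 + (-0.75) + 2.2 = 7.5

7.50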